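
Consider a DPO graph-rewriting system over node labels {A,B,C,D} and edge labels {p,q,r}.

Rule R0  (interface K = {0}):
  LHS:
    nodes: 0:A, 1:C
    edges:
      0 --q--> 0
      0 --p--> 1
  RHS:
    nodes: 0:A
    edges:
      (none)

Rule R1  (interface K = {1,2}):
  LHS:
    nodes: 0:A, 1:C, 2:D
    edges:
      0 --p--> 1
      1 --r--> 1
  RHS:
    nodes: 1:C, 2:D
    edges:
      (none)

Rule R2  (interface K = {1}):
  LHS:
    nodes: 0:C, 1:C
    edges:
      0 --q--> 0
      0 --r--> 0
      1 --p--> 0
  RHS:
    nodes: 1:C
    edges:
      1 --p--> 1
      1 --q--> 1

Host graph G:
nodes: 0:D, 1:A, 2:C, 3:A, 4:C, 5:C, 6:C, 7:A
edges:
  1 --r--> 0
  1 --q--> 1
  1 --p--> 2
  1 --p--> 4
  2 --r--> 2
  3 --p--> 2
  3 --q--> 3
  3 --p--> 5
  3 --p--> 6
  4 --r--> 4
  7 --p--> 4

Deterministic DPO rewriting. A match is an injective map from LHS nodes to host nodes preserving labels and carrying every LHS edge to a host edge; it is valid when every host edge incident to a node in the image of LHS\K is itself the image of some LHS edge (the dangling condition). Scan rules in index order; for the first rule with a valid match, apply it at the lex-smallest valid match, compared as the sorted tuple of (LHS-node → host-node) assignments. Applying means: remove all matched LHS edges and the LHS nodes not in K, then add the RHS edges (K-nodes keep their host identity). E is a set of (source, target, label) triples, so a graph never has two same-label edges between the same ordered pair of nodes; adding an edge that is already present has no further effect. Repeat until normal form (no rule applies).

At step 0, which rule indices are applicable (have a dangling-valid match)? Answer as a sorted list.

R0: 2 valid matches — {0↦3, 1↦5}, {0↦3, 1↦6}
R1: 1 valid match — {0↦7, 1↦4, 2↦0}
R2: no valid match — LHS pattern not found

Answer: [R0,R1]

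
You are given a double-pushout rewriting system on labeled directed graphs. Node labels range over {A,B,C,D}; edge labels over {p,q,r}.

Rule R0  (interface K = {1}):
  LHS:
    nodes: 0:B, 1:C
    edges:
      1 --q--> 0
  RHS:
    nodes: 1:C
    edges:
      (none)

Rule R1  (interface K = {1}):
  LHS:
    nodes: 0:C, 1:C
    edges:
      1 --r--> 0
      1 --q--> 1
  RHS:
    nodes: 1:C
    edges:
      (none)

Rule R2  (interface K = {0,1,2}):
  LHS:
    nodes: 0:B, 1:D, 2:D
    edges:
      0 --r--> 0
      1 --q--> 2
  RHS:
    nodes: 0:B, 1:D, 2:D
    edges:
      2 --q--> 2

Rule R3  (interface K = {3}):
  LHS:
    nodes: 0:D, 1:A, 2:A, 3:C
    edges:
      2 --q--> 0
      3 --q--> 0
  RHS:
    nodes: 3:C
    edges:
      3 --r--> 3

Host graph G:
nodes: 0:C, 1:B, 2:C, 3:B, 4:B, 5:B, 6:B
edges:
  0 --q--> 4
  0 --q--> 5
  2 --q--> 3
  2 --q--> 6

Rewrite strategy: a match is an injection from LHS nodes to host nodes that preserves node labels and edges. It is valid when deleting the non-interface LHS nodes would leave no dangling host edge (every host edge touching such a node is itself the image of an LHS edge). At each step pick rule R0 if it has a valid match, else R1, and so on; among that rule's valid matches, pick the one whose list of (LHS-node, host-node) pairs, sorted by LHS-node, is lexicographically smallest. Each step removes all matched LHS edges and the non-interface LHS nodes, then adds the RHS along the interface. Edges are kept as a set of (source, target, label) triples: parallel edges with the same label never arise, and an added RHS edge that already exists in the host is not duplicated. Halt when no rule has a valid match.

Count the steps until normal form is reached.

Answer: 4

Derivation:
initial: |V|=7 |E|=4  E = 0-q->4 0-q->5 2-q->3 2-q->6
step 1: apply R0 at {0↦3, 1↦2}  → |V|=6 |E|=3  E = 0-q->4 0-q->5 2-q->6
step 2: apply R0 at {0↦4, 1↦0}  → |V|=5 |E|=2  E = 0-q->5 2-q->6
step 3: apply R0 at {0↦5, 1↦0}  → |V|=4 |E|=1  E = 2-q->6
step 4: apply R0 at {0↦6, 1↦2}  → |V|=3 |E|=0  E = ∅
final graph: no rule applies after step 4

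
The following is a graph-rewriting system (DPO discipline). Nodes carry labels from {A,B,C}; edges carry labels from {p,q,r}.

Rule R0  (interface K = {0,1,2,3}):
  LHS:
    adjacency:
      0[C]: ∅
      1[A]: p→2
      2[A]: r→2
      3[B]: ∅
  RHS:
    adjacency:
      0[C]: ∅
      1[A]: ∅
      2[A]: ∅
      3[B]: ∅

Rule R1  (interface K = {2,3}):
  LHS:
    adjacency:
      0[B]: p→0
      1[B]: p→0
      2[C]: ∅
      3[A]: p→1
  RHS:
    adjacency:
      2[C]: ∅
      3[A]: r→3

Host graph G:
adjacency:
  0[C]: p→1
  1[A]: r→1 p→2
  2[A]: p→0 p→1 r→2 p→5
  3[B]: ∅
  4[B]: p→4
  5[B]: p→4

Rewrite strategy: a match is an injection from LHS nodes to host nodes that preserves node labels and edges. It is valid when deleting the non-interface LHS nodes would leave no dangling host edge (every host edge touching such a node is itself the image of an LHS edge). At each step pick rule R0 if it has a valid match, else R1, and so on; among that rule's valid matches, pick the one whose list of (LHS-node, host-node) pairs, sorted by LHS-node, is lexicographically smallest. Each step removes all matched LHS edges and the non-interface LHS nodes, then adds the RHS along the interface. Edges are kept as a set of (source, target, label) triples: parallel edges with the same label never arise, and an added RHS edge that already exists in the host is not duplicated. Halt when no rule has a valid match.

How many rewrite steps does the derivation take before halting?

Answer: 3

Steps:
[0] host  ⇒  6 nodes, 9 edges  {0-p->1 1-r->1 1-p->2 2-p->0 2-p->1 2-r->2 2-p->5 4-p->4 5-p->4}
[1] R0 @ {0↦0, 1↦1, 2↦2, 3↦3}  ⇒  6 nodes, 7 edges  {0-p->1 1-r->1 2-p->0 2-p->1 2-p->5 4-p->4 5-p->4}
[2] R0 @ {0↦0, 1↦2, 2↦1, 3↦3}  ⇒  6 nodes, 5 edges  {0-p->1 2-p->0 2-p->5 4-p->4 5-p->4}
[3] R1 @ {0↦4, 1↦5, 2↦0, 3↦2}  ⇒  4 nodes, 3 edges  {0-p->1 2-p->0 2-r->2}
normal form: no rule applies after step 3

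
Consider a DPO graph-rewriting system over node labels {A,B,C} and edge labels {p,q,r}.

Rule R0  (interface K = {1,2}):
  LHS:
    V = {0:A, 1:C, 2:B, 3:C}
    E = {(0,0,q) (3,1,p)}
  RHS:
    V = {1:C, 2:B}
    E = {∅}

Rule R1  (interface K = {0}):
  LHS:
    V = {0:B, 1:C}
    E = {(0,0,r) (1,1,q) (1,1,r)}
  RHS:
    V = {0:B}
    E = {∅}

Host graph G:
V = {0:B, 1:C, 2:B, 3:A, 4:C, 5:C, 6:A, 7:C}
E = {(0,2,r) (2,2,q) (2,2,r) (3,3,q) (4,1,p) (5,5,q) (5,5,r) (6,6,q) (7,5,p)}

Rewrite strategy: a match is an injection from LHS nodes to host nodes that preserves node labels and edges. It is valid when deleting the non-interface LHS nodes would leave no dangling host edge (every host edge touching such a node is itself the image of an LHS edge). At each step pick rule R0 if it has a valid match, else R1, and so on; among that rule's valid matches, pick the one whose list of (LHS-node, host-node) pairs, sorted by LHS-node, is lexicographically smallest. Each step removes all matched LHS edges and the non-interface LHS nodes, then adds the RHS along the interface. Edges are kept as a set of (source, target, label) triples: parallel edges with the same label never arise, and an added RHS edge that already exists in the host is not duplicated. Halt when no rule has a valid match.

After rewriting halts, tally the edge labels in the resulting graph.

Answer: q:1 r:1

Derivation:
initial: |V|=8 |E|=9  E = 0-r->2 2-q->2 2-r->2 3-q->3 4-p->1 5-q->5 5-r->5 6-q->6 7-p->5
step 1: apply R0 at {0↦3, 1↦1, 2↦0, 3↦4}  → |V|=6 |E|=7  E = 0-r->2 2-q->2 2-r->2 5-q->5 5-r->5 6-q->6 7-p->5
step 2: apply R0 at {0↦6, 1↦5, 2↦0, 3↦7}  → |V|=4 |E|=5  E = 0-r->2 2-q->2 2-r->2 5-q->5 5-r->5
step 3: apply R1 at {0↦2, 1↦5}  → |V|=3 |E|=2  E = 0-r->2 2-q->2
final graph: no rule applies after step 3
NF edges: [(0, 2, 'r'), (2, 2, 'q')]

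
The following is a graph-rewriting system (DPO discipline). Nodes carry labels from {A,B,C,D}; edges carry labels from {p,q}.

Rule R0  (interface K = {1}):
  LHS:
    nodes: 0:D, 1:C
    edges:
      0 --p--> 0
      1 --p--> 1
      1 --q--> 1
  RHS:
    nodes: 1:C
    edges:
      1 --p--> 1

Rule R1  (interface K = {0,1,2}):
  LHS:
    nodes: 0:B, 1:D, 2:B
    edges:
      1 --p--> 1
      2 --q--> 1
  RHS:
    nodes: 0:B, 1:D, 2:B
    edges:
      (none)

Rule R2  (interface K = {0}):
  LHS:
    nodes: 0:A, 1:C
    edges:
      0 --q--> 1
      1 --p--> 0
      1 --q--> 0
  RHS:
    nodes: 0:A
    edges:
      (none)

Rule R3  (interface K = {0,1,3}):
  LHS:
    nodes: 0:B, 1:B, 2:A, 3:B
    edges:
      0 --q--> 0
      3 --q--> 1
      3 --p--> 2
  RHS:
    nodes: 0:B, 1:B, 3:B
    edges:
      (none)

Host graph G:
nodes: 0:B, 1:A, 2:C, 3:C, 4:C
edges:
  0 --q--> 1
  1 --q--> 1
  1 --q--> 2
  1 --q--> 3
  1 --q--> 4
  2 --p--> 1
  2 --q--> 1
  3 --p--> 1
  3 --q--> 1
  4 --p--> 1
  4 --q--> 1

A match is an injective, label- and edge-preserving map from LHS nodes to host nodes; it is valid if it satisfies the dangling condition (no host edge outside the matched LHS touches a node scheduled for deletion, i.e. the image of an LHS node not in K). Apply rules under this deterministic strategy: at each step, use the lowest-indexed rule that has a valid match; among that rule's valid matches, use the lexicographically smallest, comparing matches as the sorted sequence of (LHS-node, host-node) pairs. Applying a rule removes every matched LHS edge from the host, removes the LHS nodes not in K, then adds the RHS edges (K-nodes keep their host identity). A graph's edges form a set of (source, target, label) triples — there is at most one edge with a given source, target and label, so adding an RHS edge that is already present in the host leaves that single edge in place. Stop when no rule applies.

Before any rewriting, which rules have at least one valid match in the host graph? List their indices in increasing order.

R0: no valid match — LHS pattern not found
R1: no valid match — LHS pattern not found
R2: 3 valid matches — {0↦1, 1↦2}, {0↦1, 1↦3}, {0↦1, 1↦4}
R3: no valid match — LHS pattern not found

Answer: [R2]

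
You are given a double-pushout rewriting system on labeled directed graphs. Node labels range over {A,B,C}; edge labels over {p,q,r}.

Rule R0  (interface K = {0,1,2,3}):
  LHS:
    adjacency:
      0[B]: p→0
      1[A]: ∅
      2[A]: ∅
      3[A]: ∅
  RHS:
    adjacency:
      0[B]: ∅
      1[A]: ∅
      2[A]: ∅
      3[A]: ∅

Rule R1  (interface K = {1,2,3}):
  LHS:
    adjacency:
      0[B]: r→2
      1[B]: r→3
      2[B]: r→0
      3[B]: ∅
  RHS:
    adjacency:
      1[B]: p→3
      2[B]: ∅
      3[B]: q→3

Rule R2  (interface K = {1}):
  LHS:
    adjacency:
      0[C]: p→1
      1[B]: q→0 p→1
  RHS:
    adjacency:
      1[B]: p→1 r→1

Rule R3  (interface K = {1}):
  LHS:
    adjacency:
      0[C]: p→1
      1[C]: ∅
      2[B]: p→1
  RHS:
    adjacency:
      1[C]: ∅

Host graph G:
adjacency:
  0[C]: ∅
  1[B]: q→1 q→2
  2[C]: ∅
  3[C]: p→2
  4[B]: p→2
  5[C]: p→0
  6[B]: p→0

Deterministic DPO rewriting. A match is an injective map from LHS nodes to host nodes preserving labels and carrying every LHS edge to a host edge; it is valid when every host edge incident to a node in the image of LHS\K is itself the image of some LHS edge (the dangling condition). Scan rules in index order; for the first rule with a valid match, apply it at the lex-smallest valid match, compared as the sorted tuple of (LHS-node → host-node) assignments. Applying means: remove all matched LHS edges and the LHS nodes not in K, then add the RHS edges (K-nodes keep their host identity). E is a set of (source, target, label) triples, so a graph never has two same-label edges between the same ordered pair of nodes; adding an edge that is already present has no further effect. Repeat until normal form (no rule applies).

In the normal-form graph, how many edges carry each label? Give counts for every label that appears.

[0] host  ⇒  7 nodes, 6 edges  {1-q->1 1-q->2 3-p->2 4-p->2 5-p->0 6-p->0}
[1] R3 @ {0↦3, 1↦2, 2↦4}  ⇒  5 nodes, 4 edges  {1-q->1 1-q->2 5-p->0 6-p->0}
[2] R3 @ {0↦5, 1↦0, 2↦6}  ⇒  3 nodes, 2 edges  {1-q->1 1-q->2}
halt: no rule applies after step 2
NF edges: [(1, 1, 'q'), (1, 2, 'q')]

Answer: q:2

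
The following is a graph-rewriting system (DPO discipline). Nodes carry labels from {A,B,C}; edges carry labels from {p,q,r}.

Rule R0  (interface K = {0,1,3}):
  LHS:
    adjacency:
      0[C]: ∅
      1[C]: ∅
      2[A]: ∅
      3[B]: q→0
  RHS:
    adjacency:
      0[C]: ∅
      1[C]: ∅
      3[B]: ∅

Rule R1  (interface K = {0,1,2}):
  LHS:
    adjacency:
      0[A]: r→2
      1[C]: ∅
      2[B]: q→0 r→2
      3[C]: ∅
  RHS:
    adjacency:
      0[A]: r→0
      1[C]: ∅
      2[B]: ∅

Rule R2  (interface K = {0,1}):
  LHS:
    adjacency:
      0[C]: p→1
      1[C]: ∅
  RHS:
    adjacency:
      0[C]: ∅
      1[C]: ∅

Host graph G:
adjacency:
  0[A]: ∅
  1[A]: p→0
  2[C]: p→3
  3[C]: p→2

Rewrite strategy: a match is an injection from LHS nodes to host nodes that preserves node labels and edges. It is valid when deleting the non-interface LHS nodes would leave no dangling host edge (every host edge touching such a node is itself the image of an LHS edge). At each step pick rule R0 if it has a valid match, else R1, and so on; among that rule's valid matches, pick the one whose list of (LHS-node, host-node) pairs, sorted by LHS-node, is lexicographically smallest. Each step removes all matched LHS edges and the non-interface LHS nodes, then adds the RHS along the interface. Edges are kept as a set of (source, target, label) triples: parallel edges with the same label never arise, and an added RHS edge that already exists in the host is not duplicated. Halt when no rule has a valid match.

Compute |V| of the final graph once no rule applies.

Answer: 4

Derivation:
initial: |V|=4 |E|=3  E = 1-p->0 2-p->3 3-p->2
step 1: apply R2 at {0↦2, 1↦3}  → |V|=4 |E|=2  E = 1-p->0 3-p->2
step 2: apply R2 at {0↦3, 1↦2}  → |V|=4 |E|=1  E = 1-p->0
halt: no rule applies after step 2
NF nodes: {0:A, 1:A, 2:C, 3:C}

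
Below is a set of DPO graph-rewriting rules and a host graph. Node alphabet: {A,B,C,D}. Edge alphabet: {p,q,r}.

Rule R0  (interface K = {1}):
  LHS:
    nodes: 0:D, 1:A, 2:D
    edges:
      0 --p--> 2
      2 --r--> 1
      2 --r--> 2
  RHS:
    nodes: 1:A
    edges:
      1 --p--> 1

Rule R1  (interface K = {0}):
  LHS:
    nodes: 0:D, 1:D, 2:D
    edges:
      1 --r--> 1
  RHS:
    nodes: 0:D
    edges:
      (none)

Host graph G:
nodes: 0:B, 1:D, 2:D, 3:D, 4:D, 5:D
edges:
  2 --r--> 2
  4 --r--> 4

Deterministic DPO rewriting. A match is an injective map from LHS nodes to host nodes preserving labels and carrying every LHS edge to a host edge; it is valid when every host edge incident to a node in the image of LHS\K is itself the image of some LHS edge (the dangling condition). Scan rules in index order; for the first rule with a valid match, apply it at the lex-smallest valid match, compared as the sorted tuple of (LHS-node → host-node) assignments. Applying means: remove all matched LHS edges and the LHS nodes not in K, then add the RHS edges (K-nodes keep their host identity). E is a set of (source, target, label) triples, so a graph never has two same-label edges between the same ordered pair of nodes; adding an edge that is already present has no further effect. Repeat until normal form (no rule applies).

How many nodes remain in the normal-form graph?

Answer: 2

Rewrite trace:
initial: |V|=6 |E|=2  E = 2-r->2 4-r->4
step 1: apply R1 at {0↦1, 1↦2, 2↦3}  → |V|=4 |E|=1  E = 4-r->4
step 2: apply R1 at {0↦1, 1↦4, 2↦5}  → |V|=2 |E|=0  E = ∅
halt: no rule applies after step 2
NF nodes: {0:B, 1:D}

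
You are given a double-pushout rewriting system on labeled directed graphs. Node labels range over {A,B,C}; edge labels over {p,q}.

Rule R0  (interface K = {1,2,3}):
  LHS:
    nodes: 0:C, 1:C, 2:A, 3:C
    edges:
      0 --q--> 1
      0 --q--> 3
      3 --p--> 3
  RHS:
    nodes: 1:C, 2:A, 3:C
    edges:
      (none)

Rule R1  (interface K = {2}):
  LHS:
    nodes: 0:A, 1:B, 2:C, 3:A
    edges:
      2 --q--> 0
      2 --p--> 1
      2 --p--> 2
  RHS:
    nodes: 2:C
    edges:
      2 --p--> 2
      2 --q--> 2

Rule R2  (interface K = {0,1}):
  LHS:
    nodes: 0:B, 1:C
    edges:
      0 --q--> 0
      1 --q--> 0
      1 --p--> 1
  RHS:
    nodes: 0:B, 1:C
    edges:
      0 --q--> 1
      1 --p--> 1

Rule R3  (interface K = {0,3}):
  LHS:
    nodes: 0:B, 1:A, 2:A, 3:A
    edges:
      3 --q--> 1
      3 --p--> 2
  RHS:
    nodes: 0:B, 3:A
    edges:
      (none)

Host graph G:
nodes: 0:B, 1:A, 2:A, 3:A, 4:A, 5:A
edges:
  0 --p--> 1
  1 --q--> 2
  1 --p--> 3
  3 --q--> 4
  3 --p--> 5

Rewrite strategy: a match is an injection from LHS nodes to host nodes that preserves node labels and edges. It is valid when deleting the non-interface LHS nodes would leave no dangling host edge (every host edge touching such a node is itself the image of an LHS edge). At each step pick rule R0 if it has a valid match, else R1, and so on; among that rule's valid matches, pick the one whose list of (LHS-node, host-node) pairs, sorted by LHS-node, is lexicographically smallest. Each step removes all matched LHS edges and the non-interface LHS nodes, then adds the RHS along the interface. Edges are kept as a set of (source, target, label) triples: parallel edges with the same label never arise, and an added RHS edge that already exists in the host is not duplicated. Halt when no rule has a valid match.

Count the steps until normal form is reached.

Answer: 2

Rewrite trace:
start.  V:6 E:5  edges: 0-p->1 1-q->2 1-p->3 3-q->4 3-p->5
1. fire R3 via {0↦0, 1↦4, 2↦5, 3↦3}  →  V:4 E:3  edges: 0-p->1 1-q->2 1-p->3
2. fire R3 via {0↦0, 1↦2, 2↦3, 3↦1}  →  V:2 E:1  edges: 0-p->1
halt: no rule applies after step 2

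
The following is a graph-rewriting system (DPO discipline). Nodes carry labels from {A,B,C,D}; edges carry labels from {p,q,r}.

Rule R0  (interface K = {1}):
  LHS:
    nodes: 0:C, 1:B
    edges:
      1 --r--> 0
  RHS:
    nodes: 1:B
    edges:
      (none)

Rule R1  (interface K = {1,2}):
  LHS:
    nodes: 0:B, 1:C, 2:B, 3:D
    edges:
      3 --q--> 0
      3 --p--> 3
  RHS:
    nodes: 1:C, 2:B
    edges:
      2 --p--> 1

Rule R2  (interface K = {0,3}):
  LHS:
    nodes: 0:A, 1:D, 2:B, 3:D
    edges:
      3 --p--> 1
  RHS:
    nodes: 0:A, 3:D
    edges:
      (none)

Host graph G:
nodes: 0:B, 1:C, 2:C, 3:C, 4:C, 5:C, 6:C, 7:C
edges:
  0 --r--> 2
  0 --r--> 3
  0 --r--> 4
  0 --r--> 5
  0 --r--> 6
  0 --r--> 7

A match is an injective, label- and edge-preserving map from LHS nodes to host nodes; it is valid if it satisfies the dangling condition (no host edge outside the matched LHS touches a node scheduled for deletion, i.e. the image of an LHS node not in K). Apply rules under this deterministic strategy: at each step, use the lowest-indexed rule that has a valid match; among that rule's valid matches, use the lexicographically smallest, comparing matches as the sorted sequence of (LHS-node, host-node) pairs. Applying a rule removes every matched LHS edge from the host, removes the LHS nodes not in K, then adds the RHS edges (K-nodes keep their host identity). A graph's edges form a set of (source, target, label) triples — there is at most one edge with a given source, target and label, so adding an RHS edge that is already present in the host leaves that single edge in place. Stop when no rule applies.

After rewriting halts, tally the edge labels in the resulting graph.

[0] host  ⇒  8 nodes, 6 edges  {0-r->2 0-r->3 0-r->4 0-r->5 0-r->6 0-r->7}
[1] R0 @ {0↦2, 1↦0}  ⇒  7 nodes, 5 edges  {0-r->3 0-r->4 0-r->5 0-r->6 0-r->7}
[2] R0 @ {0↦3, 1↦0}  ⇒  6 nodes, 4 edges  {0-r->4 0-r->5 0-r->6 0-r->7}
[3] R0 @ {0↦4, 1↦0}  ⇒  5 nodes, 3 edges  {0-r->5 0-r->6 0-r->7}
[4] R0 @ {0↦5, 1↦0}  ⇒  4 nodes, 2 edges  {0-r->6 0-r->7}
[5] R0 @ {0↦6, 1↦0}  ⇒  3 nodes, 1 edges  {0-r->7}
[6] R0 @ {0↦7, 1↦0}  ⇒  2 nodes, 0 edges  {∅}
final graph: no rule applies after step 6
NF edges: []

Answer: (no edges)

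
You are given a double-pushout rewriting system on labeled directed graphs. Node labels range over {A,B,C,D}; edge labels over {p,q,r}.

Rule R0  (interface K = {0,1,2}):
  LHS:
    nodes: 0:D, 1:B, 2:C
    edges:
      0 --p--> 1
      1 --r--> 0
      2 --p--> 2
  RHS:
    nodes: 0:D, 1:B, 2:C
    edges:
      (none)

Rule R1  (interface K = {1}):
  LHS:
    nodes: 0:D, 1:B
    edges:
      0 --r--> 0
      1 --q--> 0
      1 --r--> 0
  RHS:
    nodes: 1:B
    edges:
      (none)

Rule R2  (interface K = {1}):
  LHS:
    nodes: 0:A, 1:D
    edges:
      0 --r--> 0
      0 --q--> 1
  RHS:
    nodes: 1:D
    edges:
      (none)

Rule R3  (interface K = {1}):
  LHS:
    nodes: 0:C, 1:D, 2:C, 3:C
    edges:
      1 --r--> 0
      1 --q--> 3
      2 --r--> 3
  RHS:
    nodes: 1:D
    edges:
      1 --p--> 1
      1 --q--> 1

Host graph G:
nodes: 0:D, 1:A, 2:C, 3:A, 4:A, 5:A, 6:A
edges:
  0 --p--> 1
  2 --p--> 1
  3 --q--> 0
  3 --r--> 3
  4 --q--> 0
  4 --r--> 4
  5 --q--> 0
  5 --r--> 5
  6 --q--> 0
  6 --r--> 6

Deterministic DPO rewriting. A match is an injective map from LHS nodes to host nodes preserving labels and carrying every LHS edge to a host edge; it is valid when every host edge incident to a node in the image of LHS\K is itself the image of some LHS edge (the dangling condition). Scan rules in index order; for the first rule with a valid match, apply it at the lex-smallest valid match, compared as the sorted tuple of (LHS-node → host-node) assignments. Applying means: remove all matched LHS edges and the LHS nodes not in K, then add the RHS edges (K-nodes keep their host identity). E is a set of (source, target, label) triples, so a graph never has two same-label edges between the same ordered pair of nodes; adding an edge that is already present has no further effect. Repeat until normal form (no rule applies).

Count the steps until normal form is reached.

start.  V:7 E:10  edges: 0-p->1 2-p->1 3-q->0 3-r->3 4-q->0 4-r->4 5-q->0 5-r->5 6-q->0 6-r->6
1. fire R2 via {0↦3, 1↦0}  →  V:6 E:8  edges: 0-p->1 2-p->1 4-q->0 4-r->4 5-q->0 5-r->5 6-q->0 6-r->6
2. fire R2 via {0↦4, 1↦0}  →  V:5 E:6  edges: 0-p->1 2-p->1 5-q->0 5-r->5 6-q->0 6-r->6
3. fire R2 via {0↦5, 1↦0}  →  V:4 E:4  edges: 0-p->1 2-p->1 6-q->0 6-r->6
4. fire R2 via {0↦6, 1↦0}  →  V:3 E:2  edges: 0-p->1 2-p->1
normal form: no rule applies after step 4

Answer: 4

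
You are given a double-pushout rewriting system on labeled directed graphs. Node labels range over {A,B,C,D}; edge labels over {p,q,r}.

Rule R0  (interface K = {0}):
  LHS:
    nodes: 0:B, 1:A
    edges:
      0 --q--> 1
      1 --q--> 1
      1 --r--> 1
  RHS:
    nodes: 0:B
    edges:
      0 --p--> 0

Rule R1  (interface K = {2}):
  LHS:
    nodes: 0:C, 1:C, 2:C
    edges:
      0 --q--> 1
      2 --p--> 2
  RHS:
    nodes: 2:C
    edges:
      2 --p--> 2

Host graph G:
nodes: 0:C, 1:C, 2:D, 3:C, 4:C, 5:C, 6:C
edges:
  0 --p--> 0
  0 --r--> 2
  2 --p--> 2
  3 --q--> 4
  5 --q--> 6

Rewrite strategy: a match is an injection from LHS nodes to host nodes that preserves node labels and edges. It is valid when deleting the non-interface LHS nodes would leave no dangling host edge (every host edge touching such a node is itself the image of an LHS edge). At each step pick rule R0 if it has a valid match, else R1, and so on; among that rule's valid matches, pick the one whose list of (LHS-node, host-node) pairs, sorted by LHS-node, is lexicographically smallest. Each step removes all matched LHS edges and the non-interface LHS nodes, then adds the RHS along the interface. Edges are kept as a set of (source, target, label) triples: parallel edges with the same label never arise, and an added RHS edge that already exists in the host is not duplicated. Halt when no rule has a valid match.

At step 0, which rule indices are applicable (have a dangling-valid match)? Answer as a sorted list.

Answer: [R1]

Rewrite trace:
R0: no valid match — LHS pattern not found
R1: 2 valid matches — {0↦3, 1↦4, 2↦0}, {0↦5, 1↦6, 2↦0}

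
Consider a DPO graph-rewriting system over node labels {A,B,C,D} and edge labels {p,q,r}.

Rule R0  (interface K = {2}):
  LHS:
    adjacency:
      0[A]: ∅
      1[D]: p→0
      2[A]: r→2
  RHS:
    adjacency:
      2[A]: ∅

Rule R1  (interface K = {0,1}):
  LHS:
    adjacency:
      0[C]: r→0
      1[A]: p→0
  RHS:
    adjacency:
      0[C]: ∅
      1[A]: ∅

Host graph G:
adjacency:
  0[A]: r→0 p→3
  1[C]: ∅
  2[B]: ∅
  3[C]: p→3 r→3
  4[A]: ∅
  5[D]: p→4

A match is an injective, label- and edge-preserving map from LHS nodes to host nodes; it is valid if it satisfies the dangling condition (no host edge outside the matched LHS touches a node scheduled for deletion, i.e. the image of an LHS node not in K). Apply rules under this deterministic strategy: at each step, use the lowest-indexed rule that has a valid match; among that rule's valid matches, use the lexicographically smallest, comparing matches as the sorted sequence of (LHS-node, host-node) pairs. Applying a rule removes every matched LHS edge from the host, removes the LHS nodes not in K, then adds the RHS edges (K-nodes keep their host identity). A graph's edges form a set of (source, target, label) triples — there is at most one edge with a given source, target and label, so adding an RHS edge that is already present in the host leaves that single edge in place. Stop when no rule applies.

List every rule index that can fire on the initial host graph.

Answer: [R0,R1]

Steps:
R0: 1 valid match — {0↦4, 1↦5, 2↦0}
R1: 1 valid match — {0↦3, 1↦0}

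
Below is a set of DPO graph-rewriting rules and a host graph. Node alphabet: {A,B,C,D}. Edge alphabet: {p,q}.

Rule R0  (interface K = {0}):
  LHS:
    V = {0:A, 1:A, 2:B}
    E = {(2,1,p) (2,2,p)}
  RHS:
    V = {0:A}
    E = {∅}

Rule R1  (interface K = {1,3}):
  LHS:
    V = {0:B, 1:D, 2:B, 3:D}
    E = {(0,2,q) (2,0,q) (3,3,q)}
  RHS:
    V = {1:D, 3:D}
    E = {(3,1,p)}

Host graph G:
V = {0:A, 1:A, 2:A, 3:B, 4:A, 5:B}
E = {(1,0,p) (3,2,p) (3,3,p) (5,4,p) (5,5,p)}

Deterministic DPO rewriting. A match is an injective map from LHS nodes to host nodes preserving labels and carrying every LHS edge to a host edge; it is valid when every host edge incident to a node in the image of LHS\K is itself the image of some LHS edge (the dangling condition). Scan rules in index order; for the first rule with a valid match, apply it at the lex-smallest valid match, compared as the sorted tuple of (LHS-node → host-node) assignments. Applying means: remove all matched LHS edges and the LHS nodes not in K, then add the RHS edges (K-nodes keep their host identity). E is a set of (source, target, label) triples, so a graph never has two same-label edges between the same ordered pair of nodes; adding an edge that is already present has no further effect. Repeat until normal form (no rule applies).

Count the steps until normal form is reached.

Answer: 2

Derivation:
initial: |V|=6 |E|=5  E = 1-p->0 3-p->2 3-p->3 5-p->4 5-p->5
step 1: apply R0 at {0↦0, 1↦2, 2↦3}  → |V|=4 |E|=3  E = 1-p->0 5-p->4 5-p->5
step 2: apply R0 at {0↦0, 1↦4, 2↦5}  → |V|=2 |E|=1  E = 1-p->0
halt: no rule applies after step 2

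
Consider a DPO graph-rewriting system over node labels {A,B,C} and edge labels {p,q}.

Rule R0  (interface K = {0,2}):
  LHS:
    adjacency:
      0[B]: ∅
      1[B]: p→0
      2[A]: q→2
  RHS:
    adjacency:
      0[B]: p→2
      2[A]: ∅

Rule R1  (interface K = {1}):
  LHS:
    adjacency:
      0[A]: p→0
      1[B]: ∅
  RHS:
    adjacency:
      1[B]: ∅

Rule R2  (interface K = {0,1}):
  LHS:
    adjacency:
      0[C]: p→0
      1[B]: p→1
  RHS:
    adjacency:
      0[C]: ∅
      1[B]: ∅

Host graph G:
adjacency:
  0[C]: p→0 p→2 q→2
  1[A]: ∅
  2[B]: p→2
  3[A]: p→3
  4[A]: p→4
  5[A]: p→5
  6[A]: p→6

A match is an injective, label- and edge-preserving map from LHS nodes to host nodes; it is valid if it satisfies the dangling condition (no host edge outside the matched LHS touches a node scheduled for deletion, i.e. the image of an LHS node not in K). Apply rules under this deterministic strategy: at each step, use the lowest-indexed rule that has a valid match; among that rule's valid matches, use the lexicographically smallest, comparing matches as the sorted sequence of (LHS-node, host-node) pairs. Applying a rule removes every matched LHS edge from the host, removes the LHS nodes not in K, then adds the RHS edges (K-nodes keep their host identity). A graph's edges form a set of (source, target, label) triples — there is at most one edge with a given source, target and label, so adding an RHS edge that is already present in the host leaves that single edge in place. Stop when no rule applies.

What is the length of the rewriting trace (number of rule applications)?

Answer: 5

Rewrite trace:
start.  V:7 E:8  edges: 0-p->0 0-p->2 0-q->2 2-p->2 3-p->3 4-p->4 5-p->5 6-p->6
1. fire R1 via {0↦3, 1↦2}  →  V:6 E:7  edges: 0-p->0 0-p->2 0-q->2 2-p->2 4-p->4 5-p->5 6-p->6
2. fire R1 via {0↦4, 1↦2}  →  V:5 E:6  edges: 0-p->0 0-p->2 0-q->2 2-p->2 5-p->5 6-p->6
3. fire R1 via {0↦5, 1↦2}  →  V:4 E:5  edges: 0-p->0 0-p->2 0-q->2 2-p->2 6-p->6
4. fire R1 via {0↦6, 1↦2}  →  V:3 E:4  edges: 0-p->0 0-p->2 0-q->2 2-p->2
5. fire R2 via {0↦0, 1↦2}  →  V:3 E:2  edges: 0-p->2 0-q->2
normal form: no rule applies after step 5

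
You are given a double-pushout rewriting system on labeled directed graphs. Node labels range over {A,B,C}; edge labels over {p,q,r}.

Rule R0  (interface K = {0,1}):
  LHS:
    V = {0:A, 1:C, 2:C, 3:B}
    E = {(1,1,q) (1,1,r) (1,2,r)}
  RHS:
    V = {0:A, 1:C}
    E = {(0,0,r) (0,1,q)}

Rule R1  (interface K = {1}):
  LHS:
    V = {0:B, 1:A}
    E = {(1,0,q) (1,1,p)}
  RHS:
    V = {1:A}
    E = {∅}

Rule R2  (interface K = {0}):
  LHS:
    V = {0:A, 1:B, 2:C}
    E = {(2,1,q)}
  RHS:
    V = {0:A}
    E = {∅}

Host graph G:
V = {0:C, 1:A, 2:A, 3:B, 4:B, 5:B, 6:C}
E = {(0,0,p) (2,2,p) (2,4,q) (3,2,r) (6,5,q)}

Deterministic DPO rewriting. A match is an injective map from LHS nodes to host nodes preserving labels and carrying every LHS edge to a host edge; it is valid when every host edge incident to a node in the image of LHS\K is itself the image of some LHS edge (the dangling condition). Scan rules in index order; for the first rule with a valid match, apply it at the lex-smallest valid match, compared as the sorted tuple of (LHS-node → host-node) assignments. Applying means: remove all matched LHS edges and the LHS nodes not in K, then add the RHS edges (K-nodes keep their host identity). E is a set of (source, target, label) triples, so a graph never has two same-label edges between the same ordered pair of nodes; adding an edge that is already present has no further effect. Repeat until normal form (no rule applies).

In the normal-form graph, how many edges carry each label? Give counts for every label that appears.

Answer: p:1 r:1

Derivation:
[0] host  ⇒  7 nodes, 5 edges  {0-p->0 2-p->2 2-q->4 3-r->2 6-q->5}
[1] R1 @ {0↦4, 1↦2}  ⇒  6 nodes, 3 edges  {0-p->0 3-r->2 6-q->5}
[2] R2 @ {0↦1, 1↦5, 2↦6}  ⇒  4 nodes, 2 edges  {0-p->0 3-r->2}
halt: no rule applies after step 2
NF edges: [(0, 0, 'p'), (3, 2, 'r')]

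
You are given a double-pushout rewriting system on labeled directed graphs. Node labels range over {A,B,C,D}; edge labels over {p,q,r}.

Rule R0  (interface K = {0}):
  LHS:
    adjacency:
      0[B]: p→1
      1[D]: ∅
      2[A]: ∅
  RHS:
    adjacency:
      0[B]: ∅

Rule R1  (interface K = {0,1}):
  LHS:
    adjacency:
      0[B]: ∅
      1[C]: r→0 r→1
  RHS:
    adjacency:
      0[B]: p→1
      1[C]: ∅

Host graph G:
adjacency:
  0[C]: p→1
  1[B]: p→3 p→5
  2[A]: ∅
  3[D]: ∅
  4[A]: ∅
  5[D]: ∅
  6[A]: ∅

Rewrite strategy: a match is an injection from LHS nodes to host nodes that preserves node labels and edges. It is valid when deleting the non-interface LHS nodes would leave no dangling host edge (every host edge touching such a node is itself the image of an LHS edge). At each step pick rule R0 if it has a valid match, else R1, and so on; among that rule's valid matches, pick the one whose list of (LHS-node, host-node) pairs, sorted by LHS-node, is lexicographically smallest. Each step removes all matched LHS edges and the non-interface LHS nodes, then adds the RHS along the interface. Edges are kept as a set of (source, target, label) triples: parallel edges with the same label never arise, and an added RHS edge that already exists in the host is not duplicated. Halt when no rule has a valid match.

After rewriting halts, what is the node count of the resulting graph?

initial: |V|=7 |E|=3  E = 0-p->1 1-p->3 1-p->5
step 1: apply R0 at {0↦1, 1↦3, 2↦2}  → |V|=5 |E|=2  E = 0-p->1 1-p->5
step 2: apply R0 at {0↦1, 1↦5, 2↦4}  → |V|=3 |E|=1  E = 0-p->1
final graph: no rule applies after step 2
NF nodes: {0:C, 1:B, 6:A}

Answer: 3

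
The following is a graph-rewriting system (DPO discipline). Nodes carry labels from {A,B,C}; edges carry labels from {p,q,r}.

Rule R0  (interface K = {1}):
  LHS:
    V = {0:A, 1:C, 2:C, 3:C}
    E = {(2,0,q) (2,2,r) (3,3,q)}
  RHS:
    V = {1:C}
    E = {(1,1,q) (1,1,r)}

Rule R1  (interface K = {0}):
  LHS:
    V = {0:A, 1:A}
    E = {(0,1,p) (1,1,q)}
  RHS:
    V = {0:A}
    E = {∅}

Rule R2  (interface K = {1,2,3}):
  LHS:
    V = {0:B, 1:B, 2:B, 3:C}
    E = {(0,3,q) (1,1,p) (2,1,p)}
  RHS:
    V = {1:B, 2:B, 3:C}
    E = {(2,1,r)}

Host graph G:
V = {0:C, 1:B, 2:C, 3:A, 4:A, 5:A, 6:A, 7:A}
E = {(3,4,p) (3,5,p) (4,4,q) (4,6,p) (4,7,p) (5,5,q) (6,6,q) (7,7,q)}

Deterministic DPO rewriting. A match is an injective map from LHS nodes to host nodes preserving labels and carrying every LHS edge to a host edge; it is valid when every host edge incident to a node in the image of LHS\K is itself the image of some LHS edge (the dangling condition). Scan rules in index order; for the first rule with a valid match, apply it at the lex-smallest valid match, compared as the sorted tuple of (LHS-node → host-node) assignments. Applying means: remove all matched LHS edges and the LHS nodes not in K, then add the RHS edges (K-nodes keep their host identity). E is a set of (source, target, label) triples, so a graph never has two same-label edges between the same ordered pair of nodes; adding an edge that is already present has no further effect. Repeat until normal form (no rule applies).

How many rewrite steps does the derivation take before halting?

start.  V:8 E:8  edges: 3-p->4 3-p->5 4-q->4 4-p->6 4-p->7 5-q->5 6-q->6 7-q->7
1. fire R1 via {0↦3, 1↦5}  →  V:7 E:6  edges: 3-p->4 4-q->4 4-p->6 4-p->7 6-q->6 7-q->7
2. fire R1 via {0↦4, 1↦6}  →  V:6 E:4  edges: 3-p->4 4-q->4 4-p->7 7-q->7
3. fire R1 via {0↦4, 1↦7}  →  V:5 E:2  edges: 3-p->4 4-q->4
4. fire R1 via {0↦3, 1↦4}  →  V:4 E:0  edges: ∅
normal form: no rule applies after step 4

Answer: 4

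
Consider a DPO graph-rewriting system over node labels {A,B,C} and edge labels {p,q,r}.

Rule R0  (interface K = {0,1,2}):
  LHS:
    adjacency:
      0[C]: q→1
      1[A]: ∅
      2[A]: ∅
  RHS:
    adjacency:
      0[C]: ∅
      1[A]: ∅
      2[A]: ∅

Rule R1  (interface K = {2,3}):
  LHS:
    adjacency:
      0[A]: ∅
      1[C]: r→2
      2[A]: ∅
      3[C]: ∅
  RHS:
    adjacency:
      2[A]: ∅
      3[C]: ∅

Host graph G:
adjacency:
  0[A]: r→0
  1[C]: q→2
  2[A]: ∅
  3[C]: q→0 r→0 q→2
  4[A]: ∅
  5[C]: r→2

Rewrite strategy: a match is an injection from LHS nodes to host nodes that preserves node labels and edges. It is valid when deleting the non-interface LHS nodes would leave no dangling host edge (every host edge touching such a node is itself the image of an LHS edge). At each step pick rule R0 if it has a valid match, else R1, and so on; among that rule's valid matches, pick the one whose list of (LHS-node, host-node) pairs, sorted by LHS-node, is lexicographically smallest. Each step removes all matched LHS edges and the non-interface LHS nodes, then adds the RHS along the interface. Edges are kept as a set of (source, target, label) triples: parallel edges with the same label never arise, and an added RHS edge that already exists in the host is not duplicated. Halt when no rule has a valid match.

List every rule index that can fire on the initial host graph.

R0: 6 valid matches — {0↦1, 1↦2, 2↦0}, {0↦1, 1↦2, 2↦4}, {0↦3, 1↦0, 2↦2} (+3 more)
R1: 2 valid matches — {0↦4, 1↦5, 2↦2, 3↦1}, {0↦4, 1↦5, 2↦2, 3↦3}

Answer: [R0,R1]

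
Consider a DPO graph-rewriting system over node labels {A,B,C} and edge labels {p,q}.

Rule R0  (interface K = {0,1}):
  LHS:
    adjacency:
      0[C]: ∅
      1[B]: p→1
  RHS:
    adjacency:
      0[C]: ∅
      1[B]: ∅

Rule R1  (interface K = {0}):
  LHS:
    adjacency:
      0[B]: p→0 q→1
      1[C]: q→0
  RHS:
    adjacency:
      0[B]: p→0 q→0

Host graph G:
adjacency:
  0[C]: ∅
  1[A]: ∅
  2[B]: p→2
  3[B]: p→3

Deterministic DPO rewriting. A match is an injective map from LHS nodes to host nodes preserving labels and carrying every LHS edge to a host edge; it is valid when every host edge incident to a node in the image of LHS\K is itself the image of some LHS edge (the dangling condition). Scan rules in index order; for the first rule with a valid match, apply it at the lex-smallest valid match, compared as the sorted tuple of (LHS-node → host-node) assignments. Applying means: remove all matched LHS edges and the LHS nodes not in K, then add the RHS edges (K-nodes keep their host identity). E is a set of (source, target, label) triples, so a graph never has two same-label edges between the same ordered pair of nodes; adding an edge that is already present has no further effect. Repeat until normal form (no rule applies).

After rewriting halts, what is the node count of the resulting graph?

Answer: 4

Derivation:
initial: |V|=4 |E|=2  E = 2-p->2 3-p->3
step 1: apply R0 at {0↦0, 1↦2}  → |V|=4 |E|=1  E = 3-p->3
step 2: apply R0 at {0↦0, 1↦3}  → |V|=4 |E|=0  E = ∅
final graph: no rule applies after step 2
NF nodes: {0:C, 1:A, 2:B, 3:B}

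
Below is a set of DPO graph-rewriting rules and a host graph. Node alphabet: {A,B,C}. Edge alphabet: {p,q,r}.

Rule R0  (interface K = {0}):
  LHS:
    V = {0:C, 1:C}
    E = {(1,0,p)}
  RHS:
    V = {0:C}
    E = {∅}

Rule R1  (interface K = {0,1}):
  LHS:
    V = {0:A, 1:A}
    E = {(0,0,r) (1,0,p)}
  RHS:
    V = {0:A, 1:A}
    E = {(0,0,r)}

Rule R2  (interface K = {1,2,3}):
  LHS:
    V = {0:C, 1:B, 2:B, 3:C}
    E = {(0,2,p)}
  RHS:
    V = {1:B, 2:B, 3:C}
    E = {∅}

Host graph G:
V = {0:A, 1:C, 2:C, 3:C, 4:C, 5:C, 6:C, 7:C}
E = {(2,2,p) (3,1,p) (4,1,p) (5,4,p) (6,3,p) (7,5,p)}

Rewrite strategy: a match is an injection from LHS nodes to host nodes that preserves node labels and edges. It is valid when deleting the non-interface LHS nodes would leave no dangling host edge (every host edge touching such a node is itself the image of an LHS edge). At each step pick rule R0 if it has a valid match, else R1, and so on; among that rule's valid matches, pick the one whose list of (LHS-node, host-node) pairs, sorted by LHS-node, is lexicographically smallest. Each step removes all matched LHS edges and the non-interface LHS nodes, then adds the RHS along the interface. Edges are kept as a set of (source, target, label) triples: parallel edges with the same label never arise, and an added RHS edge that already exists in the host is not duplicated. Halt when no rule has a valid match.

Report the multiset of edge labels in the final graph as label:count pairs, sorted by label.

[0] host  ⇒  8 nodes, 6 edges  {2-p->2 3-p->1 4-p->1 5-p->4 6-p->3 7-p->5}
[1] R0 @ {0↦3, 1↦6}  ⇒  7 nodes, 5 edges  {2-p->2 3-p->1 4-p->1 5-p->4 7-p->5}
[2] R0 @ {0↦1, 1↦3}  ⇒  6 nodes, 4 edges  {2-p->2 4-p->1 5-p->4 7-p->5}
[3] R0 @ {0↦5, 1↦7}  ⇒  5 nodes, 3 edges  {2-p->2 4-p->1 5-p->4}
[4] R0 @ {0↦4, 1↦5}  ⇒  4 nodes, 2 edges  {2-p->2 4-p->1}
[5] R0 @ {0↦1, 1↦4}  ⇒  3 nodes, 1 edges  {2-p->2}
halt: no rule applies after step 5
NF edges: [(2, 2, 'p')]

Answer: p:1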